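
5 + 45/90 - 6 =-1/2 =-0.50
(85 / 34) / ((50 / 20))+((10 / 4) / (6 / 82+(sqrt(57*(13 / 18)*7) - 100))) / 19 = 1.00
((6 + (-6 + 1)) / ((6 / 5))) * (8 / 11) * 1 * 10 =200 / 33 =6.06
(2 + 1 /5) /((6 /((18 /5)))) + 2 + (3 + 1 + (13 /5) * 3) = 378 /25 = 15.12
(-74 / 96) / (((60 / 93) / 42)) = -8029 / 160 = -50.18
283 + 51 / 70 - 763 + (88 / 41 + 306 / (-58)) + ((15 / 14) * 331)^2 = 145989429391 / 1165220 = 125289.16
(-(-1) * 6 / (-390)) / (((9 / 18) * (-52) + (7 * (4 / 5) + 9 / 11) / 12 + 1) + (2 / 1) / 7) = 0.00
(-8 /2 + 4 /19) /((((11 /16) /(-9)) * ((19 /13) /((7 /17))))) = 943488 /67507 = 13.98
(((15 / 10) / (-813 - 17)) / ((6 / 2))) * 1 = -1 / 1660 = -0.00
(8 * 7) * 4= 224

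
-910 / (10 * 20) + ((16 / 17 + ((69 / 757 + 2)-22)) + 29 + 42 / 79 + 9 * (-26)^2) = 123828375879 / 20333020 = 6090.01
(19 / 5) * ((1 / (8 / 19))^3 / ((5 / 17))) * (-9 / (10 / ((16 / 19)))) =-1049427 / 8000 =-131.18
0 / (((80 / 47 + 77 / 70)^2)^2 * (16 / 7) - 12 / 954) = 0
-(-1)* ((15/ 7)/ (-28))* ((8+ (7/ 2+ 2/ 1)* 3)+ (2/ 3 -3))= -95/ 56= -1.70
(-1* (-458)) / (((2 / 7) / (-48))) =-76944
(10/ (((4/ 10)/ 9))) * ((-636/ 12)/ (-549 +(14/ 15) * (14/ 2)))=178875/ 8137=21.98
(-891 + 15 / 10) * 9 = -16011 / 2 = -8005.50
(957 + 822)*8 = 14232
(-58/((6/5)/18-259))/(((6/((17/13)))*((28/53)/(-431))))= -56307995/1413776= -39.83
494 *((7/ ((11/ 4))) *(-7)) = -96824/ 11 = -8802.18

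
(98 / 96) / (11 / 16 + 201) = 7 / 1383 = 0.01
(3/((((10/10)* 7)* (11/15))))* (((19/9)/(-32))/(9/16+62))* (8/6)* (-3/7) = 0.00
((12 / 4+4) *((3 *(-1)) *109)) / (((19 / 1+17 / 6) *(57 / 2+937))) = -27468 / 252961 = -0.11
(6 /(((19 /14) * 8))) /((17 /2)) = 21 /323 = 0.07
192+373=565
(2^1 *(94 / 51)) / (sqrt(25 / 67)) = 188 *sqrt(67) / 255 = 6.03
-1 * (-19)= 19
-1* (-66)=66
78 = 78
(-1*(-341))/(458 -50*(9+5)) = -31/22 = -1.41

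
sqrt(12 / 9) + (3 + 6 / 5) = 5.35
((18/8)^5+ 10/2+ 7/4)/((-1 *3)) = -21.47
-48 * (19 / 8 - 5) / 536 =63 / 268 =0.24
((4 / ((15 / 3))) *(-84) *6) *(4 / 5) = -8064 / 25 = -322.56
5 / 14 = 0.36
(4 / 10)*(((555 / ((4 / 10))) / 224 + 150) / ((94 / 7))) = 13995 / 3008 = 4.65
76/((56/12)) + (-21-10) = -103/7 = -14.71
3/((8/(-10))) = -15/4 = -3.75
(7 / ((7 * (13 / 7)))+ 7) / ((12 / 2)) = 1.26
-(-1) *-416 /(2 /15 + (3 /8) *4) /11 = -12480 /539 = -23.15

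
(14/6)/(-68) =-7/204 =-0.03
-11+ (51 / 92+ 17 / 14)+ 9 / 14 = -5531 / 644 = -8.59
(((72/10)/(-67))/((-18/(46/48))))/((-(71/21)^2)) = -3381/6754940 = -0.00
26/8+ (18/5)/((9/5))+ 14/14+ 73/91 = 2567/364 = 7.05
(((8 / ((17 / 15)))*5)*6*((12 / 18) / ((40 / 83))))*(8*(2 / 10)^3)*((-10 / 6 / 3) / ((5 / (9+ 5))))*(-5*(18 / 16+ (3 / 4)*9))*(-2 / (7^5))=-0.14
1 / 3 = 0.33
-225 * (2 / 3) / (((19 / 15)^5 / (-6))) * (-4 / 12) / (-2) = 113906250 / 2476099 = 46.00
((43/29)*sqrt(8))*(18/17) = 1548*sqrt(2)/493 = 4.44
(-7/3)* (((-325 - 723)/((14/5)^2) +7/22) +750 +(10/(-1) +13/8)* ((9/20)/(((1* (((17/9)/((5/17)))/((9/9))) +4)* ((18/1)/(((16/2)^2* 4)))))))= -219733/154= -1426.84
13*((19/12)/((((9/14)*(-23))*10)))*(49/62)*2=-84721/385020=-0.22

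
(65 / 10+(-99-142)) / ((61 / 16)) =-3752 / 61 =-61.51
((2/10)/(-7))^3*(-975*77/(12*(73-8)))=11/4900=0.00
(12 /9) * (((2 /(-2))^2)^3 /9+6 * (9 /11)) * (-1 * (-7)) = 13916 /297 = 46.86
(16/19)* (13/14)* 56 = 832/19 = 43.79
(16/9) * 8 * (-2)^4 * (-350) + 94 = -715954/9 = -79550.44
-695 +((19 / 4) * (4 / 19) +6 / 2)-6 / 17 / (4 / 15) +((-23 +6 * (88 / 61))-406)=-2307673 / 2074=-1112.67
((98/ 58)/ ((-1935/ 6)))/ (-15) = 98/ 280575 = 0.00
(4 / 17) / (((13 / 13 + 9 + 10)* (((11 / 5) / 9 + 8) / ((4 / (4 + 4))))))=9 / 12614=0.00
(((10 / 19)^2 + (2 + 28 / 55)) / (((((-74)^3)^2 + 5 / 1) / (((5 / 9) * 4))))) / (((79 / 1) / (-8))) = -1770176 / 463617484453721961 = -0.00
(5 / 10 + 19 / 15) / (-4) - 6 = -6.44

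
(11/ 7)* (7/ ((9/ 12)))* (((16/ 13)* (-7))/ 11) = -11.49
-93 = -93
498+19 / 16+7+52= 8931 / 16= 558.19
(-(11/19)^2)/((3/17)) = -1.90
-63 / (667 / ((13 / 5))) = -819 / 3335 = -0.25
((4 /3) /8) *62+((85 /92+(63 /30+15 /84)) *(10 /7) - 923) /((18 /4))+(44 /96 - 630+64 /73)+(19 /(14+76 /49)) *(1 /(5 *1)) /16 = -12373762987477 /15045720480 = -822.41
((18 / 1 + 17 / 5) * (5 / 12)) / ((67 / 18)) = 321 / 134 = 2.40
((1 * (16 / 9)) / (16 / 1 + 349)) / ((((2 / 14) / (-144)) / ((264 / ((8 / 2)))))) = -118272 / 365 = -324.03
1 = 1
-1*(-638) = 638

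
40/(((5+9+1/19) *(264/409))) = 38855/8811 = 4.41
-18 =-18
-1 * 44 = -44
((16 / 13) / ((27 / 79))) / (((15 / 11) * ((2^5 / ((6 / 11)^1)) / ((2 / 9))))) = 158 / 15795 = 0.01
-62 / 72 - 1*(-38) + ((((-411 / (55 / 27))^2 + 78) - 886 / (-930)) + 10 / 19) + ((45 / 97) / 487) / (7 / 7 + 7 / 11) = 40825.18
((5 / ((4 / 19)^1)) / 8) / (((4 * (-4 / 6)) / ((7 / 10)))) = -399 / 512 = -0.78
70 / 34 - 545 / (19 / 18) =-166105 / 323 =-514.26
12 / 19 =0.63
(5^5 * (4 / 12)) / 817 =3125 / 2451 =1.27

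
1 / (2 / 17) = 17 / 2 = 8.50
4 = 4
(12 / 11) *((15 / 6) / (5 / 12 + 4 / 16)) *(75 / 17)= 3375 / 187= 18.05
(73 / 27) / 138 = 73 / 3726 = 0.02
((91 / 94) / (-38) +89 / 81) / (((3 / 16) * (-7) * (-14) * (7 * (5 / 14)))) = 1242148 / 53164755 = 0.02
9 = 9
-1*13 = -13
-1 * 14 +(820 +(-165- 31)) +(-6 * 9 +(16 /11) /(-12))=18344 /33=555.88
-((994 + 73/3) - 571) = -1342/3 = -447.33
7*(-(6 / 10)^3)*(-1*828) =156492 / 125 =1251.94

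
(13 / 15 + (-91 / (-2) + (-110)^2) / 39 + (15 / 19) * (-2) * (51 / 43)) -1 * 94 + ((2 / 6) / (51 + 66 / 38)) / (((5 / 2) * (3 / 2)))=103643119579 / 478900890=216.42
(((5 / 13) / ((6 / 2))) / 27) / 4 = 5 / 4212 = 0.00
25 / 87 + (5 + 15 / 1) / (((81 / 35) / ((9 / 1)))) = 20375 / 261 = 78.07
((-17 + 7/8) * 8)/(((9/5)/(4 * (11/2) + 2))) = -1720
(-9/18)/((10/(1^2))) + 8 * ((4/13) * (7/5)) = 3.40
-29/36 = -0.81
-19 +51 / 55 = -994 / 55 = -18.07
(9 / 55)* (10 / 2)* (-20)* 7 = -1260 / 11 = -114.55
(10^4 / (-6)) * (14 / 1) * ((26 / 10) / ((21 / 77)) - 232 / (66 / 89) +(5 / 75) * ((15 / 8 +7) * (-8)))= 711592000 / 99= 7187797.98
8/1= 8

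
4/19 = 0.21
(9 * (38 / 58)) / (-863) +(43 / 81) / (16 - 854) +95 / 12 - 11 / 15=121902391391 / 16987827060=7.18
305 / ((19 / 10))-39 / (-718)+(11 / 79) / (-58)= 2509341750 / 15626911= 160.58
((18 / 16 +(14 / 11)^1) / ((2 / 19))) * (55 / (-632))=-20045 / 10112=-1.98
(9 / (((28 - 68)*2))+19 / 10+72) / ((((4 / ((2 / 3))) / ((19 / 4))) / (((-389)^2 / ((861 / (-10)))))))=-16971709397 / 165312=-102664.72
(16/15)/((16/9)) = 3/5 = 0.60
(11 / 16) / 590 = 11 / 9440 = 0.00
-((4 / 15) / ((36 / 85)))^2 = -289 / 729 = -0.40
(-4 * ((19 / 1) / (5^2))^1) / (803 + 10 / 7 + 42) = -532 / 148125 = -0.00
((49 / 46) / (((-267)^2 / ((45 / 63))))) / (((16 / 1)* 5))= 7 / 52468704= 0.00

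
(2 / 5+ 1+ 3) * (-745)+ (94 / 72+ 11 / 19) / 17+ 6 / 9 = -38107543 / 11628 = -3277.22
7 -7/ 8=49/ 8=6.12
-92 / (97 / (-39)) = 3588 / 97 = 36.99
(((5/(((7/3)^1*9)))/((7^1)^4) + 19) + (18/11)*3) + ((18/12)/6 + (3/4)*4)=60253315/2218524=27.16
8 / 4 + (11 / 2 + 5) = 25 / 2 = 12.50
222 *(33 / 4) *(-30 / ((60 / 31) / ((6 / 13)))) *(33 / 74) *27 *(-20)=41017185 / 13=3155168.08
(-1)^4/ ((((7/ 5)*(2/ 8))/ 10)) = 200/ 7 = 28.57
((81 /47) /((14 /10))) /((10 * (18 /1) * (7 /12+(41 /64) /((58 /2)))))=12528 /1109059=0.01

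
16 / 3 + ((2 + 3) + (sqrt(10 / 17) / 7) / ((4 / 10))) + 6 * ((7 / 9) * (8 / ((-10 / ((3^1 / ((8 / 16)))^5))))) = -435301 / 15 + 5 * sqrt(170) / 238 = -29019.79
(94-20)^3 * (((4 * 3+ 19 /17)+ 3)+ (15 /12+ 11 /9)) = 1152558362 /153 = 7533061.19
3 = 3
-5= -5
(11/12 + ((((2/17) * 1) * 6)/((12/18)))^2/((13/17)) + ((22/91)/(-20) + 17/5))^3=153672838224644591/799695573768000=192.16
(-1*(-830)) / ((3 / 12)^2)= 13280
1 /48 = 0.02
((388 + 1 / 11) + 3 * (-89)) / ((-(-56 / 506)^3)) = 490244931 / 5488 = 89330.34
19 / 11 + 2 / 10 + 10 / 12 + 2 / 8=1987 / 660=3.01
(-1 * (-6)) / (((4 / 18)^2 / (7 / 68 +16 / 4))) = 67797 / 136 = 498.51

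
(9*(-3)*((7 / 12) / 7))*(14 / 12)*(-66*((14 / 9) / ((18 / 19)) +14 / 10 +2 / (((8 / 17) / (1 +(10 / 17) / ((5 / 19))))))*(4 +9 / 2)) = 35608727 / 1440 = 24728.28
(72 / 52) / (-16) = -9 / 104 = -0.09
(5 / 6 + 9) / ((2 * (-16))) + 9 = 1669 / 192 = 8.69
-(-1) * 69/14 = 69/14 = 4.93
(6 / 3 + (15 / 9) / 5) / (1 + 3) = 7 / 12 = 0.58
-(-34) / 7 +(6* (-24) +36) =-103.14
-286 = -286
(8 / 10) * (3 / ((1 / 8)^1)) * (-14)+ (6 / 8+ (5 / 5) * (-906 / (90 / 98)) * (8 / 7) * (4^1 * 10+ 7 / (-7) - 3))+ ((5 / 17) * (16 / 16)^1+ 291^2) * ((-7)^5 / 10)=-48404000677 / 340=-142364707.87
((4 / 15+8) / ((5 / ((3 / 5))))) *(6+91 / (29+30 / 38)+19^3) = 241013778 / 35375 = 6813.11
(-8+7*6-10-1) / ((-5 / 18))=-414 / 5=-82.80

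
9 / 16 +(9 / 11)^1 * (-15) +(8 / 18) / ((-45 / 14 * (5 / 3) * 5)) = -6965731 / 594000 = -11.73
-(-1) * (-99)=-99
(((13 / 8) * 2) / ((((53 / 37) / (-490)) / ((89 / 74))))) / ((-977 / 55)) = 15590575 / 207124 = 75.27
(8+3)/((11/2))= 2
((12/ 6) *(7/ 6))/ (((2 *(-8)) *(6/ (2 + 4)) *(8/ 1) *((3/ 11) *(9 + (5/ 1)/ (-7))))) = -539/ 66816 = -0.01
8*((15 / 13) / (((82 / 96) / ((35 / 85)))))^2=2.48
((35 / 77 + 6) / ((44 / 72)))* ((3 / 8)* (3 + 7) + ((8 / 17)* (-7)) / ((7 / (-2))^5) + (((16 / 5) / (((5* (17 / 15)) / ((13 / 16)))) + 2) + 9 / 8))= 696163023 / 8979740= 77.53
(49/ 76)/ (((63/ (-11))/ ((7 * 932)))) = -125587/ 171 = -734.43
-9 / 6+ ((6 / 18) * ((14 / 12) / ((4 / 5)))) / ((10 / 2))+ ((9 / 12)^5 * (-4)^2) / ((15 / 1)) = -3311 / 2880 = -1.15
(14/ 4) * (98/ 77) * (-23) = -1127/ 11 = -102.45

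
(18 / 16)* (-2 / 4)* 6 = -27 / 8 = -3.38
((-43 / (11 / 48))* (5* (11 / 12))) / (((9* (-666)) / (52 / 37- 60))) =-932240 / 110889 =-8.41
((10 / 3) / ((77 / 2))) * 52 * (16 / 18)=8320 / 2079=4.00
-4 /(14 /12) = -24 /7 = -3.43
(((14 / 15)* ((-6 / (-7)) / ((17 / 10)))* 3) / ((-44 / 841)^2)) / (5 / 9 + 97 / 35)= 668380545 / 4311472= 155.02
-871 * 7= -6097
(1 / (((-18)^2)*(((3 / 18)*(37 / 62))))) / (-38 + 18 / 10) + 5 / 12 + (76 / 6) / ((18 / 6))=3354577 / 723276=4.64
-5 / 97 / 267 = -0.00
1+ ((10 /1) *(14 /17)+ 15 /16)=2767 /272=10.17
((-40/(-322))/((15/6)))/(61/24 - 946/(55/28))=-960/9255407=-0.00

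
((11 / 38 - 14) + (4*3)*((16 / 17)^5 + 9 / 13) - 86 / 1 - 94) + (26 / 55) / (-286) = -74916232577583 / 424352661590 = -176.54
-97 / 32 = -3.03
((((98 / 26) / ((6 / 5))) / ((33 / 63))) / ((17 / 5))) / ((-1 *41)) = -8575 / 199342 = -0.04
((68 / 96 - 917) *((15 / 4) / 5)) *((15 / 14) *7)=-329865 / 64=-5154.14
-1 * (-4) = 4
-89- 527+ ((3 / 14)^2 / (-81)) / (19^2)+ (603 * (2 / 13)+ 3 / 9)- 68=-4891716073 / 8278452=-590.90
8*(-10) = -80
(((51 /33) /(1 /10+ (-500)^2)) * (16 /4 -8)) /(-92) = 170 /632500253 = 0.00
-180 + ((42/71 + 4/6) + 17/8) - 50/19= -5803345/32376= -179.25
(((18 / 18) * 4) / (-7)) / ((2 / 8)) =-2.29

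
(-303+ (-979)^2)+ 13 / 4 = 3832565 / 4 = 958141.25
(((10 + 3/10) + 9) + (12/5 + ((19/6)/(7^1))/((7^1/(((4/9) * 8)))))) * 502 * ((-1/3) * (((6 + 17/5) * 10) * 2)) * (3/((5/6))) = -2483573.99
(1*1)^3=1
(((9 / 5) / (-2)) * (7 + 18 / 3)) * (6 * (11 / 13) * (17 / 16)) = -5049 / 80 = -63.11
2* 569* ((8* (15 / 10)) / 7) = 13656 / 7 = 1950.86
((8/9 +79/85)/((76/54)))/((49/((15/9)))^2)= 6955/4653138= 0.00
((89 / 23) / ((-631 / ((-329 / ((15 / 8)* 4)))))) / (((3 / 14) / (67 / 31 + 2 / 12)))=177501422 / 60736905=2.92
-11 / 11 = -1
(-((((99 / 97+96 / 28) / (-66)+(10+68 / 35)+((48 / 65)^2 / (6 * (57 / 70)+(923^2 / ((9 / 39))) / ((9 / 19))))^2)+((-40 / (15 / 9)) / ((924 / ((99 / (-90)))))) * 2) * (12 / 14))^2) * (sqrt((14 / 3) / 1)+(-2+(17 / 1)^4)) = -2239048702236309297350156782887216139946483733968043586787439859719 / 256272815197272760311988239596130306466166775348777989205625 - 8936284766485507478737998870066356717020413454695113633973267 * sqrt(42) / 256272815197272760311988239596130306466166775348777989205625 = -8737199.12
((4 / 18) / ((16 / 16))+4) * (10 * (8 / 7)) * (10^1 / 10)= 3040 / 63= 48.25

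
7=7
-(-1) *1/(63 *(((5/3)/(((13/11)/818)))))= 13/944790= 0.00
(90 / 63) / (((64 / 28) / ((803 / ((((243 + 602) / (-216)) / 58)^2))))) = 15753934944 / 142805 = 110317.81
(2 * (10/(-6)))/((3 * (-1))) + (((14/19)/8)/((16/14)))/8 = 1.12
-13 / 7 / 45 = -13 / 315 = -0.04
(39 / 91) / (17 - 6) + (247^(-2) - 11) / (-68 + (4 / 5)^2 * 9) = 788326831 / 3654805154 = 0.22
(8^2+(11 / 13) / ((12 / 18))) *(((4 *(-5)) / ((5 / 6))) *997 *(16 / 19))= -324846528 / 247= -1315168.13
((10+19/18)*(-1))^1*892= -88754/9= -9861.56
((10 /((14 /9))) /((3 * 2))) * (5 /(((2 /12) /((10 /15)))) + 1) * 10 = 225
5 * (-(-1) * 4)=20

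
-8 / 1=-8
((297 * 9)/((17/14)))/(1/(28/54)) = 19404/17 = 1141.41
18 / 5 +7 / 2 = 71 / 10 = 7.10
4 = 4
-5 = -5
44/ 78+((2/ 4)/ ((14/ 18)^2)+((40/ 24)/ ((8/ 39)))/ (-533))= 862105/ 626808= 1.38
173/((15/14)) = 2422/15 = 161.47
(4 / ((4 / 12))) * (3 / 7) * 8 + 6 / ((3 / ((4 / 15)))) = 4376 / 105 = 41.68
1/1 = 1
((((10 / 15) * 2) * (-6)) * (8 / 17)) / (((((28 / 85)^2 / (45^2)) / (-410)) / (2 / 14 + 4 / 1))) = 40931325000 / 343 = 119333309.04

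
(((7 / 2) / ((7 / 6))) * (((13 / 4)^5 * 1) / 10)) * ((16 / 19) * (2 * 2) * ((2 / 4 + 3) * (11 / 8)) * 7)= 600380781 / 48640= 12343.35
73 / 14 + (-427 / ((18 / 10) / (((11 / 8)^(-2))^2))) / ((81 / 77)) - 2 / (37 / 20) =-29631814801 / 502614882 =-58.96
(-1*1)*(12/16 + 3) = -15/4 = -3.75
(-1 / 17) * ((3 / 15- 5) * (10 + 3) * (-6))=-1872 / 85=-22.02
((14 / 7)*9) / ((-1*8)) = -9 / 4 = -2.25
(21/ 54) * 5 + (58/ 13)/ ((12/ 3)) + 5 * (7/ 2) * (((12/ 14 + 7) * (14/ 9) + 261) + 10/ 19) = 7104203/ 1482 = 4793.66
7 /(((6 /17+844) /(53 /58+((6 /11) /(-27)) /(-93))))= 58082353 /7665122124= 0.01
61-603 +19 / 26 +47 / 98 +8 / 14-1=-344756 / 637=-541.22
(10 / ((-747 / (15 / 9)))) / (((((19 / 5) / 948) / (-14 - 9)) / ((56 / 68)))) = 25438000 / 241281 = 105.43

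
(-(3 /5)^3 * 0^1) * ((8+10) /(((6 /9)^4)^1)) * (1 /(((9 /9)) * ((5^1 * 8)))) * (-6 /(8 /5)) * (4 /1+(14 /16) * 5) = 0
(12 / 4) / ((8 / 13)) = 39 / 8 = 4.88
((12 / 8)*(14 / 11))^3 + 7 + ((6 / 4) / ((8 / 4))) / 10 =14.03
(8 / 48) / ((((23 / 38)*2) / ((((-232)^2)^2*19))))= 522912647168 / 69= 7578444161.86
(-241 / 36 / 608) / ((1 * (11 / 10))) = -1205 / 120384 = -0.01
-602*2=-1204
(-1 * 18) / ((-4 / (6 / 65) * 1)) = 27 / 65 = 0.42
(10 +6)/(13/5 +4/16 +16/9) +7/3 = 14471/2499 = 5.79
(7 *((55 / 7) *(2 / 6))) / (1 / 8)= 440 / 3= 146.67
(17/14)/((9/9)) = 17/14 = 1.21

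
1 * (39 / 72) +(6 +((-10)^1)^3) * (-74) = 1765357 / 24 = 73556.54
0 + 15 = 15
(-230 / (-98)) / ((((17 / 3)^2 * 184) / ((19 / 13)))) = 855 / 1472744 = 0.00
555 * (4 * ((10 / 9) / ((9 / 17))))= 4659.26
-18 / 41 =-0.44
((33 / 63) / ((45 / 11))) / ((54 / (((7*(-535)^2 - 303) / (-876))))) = -30299489 / 5587785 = -5.42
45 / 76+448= 34093 / 76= 448.59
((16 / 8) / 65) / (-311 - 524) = -0.00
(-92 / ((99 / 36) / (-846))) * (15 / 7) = 4669920 / 77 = 60648.31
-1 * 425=-425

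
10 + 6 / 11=116 / 11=10.55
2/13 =0.15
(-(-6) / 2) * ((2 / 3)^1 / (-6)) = -1 / 3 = -0.33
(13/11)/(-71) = -13/781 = -0.02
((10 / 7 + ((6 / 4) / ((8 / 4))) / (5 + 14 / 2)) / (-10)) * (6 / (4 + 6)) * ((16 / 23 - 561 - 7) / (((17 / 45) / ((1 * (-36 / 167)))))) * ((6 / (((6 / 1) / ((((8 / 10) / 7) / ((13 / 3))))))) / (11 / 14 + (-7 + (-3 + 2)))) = 0.11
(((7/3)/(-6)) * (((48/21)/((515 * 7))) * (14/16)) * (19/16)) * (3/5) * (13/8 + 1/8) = -133/494400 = -0.00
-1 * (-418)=418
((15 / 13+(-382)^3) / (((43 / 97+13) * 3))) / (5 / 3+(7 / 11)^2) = -8505317624353 / 12747904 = -667193.42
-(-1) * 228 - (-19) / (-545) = 124241 / 545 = 227.97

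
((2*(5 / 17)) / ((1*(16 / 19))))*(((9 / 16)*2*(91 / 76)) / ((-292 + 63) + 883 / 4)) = -1365 / 11968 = -0.11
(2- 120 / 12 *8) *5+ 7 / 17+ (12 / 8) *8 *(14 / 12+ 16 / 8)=-5977 / 17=-351.59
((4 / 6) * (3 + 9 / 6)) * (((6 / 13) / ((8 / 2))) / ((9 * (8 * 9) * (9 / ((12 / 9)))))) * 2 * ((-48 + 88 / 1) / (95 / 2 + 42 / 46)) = 920 / 7035093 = 0.00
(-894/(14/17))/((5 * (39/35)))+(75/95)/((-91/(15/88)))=-29646457/152152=-194.85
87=87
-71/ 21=-3.38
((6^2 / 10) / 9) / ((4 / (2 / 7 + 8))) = 29 / 35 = 0.83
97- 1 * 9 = 88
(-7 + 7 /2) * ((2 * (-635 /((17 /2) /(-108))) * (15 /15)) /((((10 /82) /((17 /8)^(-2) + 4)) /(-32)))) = 307361295360 /4913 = 62560817.29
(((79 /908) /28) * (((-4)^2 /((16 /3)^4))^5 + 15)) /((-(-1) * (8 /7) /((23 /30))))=10474291871465033862499 /334992872378565457346560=0.03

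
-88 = -88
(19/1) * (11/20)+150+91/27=88463/540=163.82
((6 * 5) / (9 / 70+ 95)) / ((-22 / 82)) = -86100 / 73249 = -1.18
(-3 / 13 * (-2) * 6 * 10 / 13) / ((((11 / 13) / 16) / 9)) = 51840 / 143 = 362.52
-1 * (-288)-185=103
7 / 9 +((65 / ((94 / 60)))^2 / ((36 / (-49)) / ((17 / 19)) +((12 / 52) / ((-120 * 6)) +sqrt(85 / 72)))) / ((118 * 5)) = 22105302965710178627 / 4007270292319283949 +214036168273200000 * sqrt(170) / 445252254702142661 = 11.78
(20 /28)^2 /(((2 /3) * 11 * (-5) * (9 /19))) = -95 /3234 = -0.03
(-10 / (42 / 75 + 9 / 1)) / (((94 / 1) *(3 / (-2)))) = 250 / 33699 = 0.01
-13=-13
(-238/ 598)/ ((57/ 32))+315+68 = 382.78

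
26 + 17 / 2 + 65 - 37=125 / 2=62.50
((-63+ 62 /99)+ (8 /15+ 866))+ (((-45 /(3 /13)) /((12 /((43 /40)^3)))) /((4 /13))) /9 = 796.87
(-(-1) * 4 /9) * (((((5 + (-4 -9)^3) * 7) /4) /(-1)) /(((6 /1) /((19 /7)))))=20824 /27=771.26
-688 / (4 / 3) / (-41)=516 / 41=12.59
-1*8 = -8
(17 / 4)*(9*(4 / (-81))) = -17 / 9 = -1.89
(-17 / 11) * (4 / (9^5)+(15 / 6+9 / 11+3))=-139534283 / 14289858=-9.76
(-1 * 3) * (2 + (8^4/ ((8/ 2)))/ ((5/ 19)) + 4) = -58458/ 5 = -11691.60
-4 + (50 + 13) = 59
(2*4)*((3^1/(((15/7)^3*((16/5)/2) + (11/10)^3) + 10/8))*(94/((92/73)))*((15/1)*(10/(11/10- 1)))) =21182994000000/144561509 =146532.74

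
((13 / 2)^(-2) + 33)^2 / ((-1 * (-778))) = 31147561 / 22220458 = 1.40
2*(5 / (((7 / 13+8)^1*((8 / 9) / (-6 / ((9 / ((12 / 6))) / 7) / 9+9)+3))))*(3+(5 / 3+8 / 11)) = 4975100 / 2450547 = 2.03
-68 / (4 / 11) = -187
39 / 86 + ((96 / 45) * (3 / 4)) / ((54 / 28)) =14897 / 11610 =1.28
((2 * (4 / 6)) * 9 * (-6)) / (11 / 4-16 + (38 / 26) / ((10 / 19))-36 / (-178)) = 7.01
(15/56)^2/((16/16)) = 225/3136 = 0.07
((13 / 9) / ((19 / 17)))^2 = 1.67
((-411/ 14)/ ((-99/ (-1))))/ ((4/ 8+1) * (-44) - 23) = 137/ 41118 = 0.00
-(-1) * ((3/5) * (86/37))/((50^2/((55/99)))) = 43/138750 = 0.00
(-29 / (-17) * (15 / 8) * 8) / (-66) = -0.39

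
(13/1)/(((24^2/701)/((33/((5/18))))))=300729/160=1879.56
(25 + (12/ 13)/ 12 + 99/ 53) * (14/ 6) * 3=129955/ 689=188.61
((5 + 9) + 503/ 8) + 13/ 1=719/ 8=89.88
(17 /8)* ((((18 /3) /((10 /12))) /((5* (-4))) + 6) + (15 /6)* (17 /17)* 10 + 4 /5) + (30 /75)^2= 6697 /100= 66.97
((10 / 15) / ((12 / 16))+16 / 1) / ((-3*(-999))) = 152 / 26973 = 0.01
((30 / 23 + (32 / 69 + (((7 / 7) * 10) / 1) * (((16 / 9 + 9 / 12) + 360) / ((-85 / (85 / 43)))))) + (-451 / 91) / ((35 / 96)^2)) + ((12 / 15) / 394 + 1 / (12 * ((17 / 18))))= -397883849311379 / 3323008327275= -119.74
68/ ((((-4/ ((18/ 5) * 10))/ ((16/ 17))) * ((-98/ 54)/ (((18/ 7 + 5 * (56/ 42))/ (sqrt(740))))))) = 502848 * sqrt(185)/ 63455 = 107.78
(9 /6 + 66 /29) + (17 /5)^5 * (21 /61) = 1771132701 /11056250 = 160.19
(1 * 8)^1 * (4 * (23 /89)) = 736 /89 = 8.27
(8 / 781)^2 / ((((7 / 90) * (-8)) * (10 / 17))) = -1224 / 4269727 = -0.00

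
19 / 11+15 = 184 / 11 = 16.73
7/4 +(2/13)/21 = 1919/1092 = 1.76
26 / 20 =13 / 10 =1.30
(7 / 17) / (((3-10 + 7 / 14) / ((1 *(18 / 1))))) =-252 / 221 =-1.14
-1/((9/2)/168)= -112/3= -37.33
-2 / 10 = -1 / 5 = -0.20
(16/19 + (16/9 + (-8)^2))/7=11392/1197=9.52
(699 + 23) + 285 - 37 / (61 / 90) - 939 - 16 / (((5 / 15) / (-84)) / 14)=3444146 / 61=56461.41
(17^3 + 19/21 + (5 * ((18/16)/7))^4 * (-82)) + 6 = 72072798677/14751744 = 4885.71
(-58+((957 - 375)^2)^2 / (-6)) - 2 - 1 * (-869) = -19122323887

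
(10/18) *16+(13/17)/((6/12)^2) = 11.95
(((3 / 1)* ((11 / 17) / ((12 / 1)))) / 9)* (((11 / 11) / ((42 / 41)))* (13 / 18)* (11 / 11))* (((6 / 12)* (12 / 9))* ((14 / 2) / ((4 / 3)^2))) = 5863 / 176256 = 0.03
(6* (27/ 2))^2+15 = 6576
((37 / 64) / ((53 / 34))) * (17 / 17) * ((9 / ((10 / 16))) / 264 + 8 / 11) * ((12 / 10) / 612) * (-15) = -1591 / 186560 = -0.01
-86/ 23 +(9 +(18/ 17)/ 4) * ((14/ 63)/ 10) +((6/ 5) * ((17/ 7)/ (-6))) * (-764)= 10059911/ 27370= 367.55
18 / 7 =2.57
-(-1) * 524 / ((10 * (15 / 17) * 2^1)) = 2227 / 75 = 29.69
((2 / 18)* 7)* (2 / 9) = 14 / 81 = 0.17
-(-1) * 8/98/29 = 4/1421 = 0.00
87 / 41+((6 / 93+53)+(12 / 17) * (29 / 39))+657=200194205 / 280891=712.71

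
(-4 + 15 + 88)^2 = 9801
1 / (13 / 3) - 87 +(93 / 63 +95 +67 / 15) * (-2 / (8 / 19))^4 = 5975406329 / 116480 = 51299.85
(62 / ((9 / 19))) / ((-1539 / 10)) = -620 / 729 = -0.85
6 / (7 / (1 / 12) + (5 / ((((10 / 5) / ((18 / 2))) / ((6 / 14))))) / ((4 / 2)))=56 / 829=0.07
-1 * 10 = -10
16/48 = 1/3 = 0.33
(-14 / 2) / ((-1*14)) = 1 / 2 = 0.50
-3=-3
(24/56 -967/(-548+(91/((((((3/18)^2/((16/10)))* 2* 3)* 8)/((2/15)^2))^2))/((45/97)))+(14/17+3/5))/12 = 7461888464969/24756147664080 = 0.30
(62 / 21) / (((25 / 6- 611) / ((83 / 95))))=-10292 / 2421265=-0.00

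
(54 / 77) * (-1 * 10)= -540 / 77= -7.01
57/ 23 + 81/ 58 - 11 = -9505/ 1334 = -7.13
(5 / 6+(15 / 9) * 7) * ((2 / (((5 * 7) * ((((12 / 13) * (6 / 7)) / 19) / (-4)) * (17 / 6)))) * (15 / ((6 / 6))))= -6175 / 17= -363.24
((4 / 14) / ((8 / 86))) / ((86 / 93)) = 93 / 28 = 3.32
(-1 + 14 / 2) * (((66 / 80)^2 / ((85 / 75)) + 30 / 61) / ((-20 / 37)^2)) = 1488734109 / 66368000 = 22.43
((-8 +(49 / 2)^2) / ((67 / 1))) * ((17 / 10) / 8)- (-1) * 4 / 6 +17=1257139 / 64320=19.55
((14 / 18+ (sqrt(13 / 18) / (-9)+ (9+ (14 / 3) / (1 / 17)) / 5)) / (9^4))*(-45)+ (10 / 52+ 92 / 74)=5*sqrt(26) / 39366+ 8262281 / 6311682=1.31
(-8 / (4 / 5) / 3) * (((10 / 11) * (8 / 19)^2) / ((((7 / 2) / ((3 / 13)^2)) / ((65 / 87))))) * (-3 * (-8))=-0.15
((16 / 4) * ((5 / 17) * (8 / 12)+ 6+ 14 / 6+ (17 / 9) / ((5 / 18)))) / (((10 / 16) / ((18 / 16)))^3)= 3799548 / 10625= 357.60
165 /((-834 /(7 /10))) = -77 /556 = -0.14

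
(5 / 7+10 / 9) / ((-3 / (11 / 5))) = -253 / 189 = -1.34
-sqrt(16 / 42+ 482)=-sqrt(212730) / 21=-21.96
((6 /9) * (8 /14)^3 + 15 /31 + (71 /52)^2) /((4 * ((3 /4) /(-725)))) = -154619713975 /258764688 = -597.53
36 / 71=0.51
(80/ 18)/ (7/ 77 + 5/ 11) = 220/ 27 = 8.15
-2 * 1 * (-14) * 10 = 280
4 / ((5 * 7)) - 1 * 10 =-346 / 35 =-9.89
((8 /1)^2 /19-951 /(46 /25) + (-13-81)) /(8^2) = -530937 /55936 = -9.49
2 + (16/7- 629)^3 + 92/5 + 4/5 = -422155906657/1715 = -246155047.61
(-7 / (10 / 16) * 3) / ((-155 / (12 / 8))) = 252 / 775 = 0.33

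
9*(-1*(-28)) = 252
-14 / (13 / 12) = -168 / 13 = -12.92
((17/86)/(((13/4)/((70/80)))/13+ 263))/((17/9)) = 63/158498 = 0.00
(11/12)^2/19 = 121/2736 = 0.04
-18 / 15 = -6 / 5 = -1.20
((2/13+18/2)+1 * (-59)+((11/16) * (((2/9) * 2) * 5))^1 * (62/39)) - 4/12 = -33521/702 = -47.75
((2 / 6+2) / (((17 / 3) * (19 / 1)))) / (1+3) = 7 / 1292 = 0.01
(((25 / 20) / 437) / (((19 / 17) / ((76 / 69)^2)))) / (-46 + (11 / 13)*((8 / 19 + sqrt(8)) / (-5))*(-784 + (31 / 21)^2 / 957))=-209156087603968050 / 961061562504984309123863 + 5626653109201447050*sqrt(2) / 961061562504984309123863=0.00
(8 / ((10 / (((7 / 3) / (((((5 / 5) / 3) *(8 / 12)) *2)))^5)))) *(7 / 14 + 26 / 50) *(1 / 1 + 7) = 208289151 / 8000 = 26036.14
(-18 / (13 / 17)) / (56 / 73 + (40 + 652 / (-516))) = -2881602 / 4836065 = -0.60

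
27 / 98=0.28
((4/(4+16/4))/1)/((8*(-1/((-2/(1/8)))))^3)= 4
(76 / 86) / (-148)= -19 / 3182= -0.01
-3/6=-1/2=-0.50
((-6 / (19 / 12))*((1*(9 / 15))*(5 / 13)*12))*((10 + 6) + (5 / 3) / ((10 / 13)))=-47088 / 247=-190.64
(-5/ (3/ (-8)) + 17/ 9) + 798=813.22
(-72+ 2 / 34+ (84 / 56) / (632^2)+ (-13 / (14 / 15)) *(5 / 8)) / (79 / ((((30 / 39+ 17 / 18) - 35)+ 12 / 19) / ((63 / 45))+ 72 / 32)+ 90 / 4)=-10056761127772351 / 2338338164073408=-4.30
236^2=55696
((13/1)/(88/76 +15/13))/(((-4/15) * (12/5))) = -80275/9136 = -8.79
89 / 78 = 1.14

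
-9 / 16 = -0.56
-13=-13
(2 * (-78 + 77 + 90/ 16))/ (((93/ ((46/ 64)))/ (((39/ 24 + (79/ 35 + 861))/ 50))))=206084117/ 166656000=1.24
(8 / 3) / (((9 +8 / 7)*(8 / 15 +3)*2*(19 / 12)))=1680 / 71497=0.02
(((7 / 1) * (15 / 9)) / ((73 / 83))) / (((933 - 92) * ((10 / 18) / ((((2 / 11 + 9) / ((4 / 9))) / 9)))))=0.07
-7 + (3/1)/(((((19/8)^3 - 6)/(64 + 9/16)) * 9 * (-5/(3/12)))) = -405899/56805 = -7.15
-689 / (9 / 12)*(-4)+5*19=11309 / 3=3769.67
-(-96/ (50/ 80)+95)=293/ 5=58.60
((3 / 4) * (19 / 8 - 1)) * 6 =6.19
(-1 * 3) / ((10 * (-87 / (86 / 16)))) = 43 / 2320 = 0.02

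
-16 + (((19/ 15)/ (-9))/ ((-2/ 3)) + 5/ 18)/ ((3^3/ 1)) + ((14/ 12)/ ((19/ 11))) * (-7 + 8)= -706699/ 46170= -15.31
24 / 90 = 4 / 15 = 0.27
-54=-54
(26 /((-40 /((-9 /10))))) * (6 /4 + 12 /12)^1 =117 /80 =1.46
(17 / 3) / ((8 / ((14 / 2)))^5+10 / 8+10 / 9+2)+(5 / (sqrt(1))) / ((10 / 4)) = 11065322 / 3818347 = 2.90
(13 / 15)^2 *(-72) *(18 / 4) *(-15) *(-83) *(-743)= 1125582588 / 5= 225116517.60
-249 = -249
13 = 13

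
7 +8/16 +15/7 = 135/14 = 9.64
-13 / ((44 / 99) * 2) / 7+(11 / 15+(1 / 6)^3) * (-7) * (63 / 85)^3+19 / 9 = -1610625811 / 773797500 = -2.08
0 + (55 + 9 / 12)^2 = 49729 / 16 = 3108.06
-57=-57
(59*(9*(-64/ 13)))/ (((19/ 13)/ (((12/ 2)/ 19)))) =-203904/ 361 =-564.83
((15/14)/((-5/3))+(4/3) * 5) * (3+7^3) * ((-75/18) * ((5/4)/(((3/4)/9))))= -5471125/42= -130264.88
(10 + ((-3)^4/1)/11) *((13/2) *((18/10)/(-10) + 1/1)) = 101803/1100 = 92.55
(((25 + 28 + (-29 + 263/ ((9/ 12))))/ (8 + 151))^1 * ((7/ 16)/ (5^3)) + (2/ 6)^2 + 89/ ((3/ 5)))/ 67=11801989/ 5326500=2.22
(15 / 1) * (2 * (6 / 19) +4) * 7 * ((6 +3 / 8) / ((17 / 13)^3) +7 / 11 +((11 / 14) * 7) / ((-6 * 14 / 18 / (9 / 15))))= 7423599 / 5491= 1351.96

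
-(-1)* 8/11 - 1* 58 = -57.27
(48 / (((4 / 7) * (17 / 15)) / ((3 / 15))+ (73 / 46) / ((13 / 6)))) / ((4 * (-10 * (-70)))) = 0.00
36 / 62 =18 / 31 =0.58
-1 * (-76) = 76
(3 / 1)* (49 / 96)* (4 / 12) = 49 / 96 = 0.51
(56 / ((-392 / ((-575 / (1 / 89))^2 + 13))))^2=6858535796091287044 / 49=139970118287577286.61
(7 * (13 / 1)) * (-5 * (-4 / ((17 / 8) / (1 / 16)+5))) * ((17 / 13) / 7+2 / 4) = 1250 / 39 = 32.05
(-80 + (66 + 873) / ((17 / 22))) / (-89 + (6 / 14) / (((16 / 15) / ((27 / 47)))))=-101584672 / 7943777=-12.79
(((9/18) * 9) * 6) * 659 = 17793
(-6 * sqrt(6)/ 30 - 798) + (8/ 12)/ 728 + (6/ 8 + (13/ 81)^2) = -475982984/ 597051 - sqrt(6)/ 5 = -797.71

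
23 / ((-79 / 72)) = -1656 / 79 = -20.96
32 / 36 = 0.89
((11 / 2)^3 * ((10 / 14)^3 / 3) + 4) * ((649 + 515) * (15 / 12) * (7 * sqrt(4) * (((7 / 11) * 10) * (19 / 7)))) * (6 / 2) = 27548657175 / 1078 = 25555340.61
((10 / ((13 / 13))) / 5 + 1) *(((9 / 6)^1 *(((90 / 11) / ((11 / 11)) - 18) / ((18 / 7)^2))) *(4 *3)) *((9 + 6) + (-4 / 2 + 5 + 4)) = -1764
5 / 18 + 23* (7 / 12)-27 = -479 / 36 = -13.31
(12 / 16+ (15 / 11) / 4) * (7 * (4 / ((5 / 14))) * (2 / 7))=1344 / 55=24.44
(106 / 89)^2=11236 / 7921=1.42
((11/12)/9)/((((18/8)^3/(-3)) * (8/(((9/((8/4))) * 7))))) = -0.11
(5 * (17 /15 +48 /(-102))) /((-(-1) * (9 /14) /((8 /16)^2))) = 1183 /918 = 1.29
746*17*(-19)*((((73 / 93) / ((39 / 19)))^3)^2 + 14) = -7681600574052686990580626290 / 2276592671439414211689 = -3374165.55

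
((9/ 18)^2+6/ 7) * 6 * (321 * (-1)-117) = -20367/ 7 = -2909.57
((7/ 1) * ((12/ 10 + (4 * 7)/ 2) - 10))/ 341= 182/ 1705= 0.11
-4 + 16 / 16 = -3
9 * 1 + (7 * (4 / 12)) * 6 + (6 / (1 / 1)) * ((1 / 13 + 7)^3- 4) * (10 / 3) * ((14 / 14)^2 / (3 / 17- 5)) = -1430.01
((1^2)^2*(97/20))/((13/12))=291/65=4.48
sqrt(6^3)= 6 * sqrt(6)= 14.70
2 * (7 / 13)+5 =79 / 13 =6.08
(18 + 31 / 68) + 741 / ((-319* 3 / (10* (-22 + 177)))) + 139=-22618267 / 21692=-1042.70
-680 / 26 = -340 / 13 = -26.15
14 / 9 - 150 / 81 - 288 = -7784 / 27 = -288.30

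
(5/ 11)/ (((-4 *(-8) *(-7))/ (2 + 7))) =-45/ 2464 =-0.02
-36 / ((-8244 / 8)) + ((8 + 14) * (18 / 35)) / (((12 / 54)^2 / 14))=3672742 / 1145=3207.63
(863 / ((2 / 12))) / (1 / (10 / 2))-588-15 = 25287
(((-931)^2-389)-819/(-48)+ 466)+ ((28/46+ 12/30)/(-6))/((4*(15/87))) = 23925192997/27600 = 866854.82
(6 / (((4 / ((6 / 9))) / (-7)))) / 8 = -7 / 8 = -0.88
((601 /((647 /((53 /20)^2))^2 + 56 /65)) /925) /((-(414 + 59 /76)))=-1171318233007 /6347829549795338170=-0.00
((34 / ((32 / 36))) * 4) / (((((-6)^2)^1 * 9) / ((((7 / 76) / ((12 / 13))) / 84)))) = 221 / 393984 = 0.00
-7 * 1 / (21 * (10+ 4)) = -1 / 42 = -0.02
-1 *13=-13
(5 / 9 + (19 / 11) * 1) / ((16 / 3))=0.43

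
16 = 16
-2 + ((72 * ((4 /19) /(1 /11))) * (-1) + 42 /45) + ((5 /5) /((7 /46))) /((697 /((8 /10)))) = -233322808 /1390515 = -167.80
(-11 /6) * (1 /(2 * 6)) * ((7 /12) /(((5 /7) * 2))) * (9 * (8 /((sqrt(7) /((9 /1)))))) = -231 * sqrt(7) /40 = -15.28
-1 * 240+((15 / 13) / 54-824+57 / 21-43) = -1808785 / 1638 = -1104.26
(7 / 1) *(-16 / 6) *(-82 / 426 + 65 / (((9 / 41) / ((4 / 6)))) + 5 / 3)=-21350336 / 5751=-3712.46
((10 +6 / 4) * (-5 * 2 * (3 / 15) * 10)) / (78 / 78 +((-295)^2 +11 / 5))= -0.00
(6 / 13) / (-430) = -3 / 2795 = -0.00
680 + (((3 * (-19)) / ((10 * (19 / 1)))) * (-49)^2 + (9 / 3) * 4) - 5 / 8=-1157 / 40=-28.92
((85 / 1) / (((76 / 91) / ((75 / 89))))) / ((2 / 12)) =1740375 / 3382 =514.60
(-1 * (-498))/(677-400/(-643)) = 106738/145237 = 0.73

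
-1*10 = -10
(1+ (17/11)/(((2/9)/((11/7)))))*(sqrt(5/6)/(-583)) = -167*sqrt(30)/48972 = -0.02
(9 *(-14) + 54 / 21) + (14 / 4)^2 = -3113 / 28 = -111.18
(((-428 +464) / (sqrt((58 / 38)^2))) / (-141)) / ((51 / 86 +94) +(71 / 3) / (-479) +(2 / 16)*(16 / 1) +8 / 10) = -140883480 / 81983895259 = -0.00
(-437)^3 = -83453453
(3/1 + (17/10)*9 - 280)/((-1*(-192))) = -2617/1920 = -1.36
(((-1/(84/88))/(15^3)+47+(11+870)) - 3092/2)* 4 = -175203088/70875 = -2472.00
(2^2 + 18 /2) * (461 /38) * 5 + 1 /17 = 509443 /646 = 788.61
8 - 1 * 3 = 5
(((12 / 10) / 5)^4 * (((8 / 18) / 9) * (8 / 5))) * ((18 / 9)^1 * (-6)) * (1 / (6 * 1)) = -1024 / 1953125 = -0.00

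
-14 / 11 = -1.27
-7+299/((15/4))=1091/15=72.73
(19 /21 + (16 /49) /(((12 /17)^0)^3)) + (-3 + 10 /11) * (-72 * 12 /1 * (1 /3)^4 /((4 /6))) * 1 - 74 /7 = 38993 /1617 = 24.11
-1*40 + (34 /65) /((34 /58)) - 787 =-53697 /65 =-826.11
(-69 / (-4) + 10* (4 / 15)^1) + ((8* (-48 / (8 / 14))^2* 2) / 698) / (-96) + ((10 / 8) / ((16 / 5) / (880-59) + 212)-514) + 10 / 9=-1802862868457 / 3644715888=-494.65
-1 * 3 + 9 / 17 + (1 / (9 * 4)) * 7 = -1393 / 612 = -2.28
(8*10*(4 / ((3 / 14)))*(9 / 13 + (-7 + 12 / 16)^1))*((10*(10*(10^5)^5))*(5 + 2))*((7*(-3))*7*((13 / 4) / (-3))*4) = -111022240000000000000000000000000000 / 3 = -37007413333333333333333330000000000.00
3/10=0.30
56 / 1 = 56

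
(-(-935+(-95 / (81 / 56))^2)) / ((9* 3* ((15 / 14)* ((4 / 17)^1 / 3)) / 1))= -527595187 / 354294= -1489.15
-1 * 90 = -90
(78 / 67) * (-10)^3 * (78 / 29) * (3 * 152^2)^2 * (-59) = 1724479667748864000 / 1943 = 887534569093599.59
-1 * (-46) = 46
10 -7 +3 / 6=7 / 2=3.50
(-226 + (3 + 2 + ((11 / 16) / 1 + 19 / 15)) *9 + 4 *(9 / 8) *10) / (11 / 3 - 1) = -28419 / 640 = -44.40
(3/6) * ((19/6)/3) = 19/36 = 0.53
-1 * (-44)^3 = 85184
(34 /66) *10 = 170 /33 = 5.15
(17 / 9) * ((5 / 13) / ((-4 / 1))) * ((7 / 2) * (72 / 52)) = -595 / 676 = -0.88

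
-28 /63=-4 /9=-0.44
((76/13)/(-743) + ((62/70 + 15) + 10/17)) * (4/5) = 378529192/28735525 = 13.17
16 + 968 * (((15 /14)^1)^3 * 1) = 413863 /343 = 1206.60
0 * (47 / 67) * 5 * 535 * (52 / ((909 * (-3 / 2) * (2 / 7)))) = 0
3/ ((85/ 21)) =63/ 85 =0.74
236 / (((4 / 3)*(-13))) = -177 / 13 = -13.62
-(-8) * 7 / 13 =56 / 13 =4.31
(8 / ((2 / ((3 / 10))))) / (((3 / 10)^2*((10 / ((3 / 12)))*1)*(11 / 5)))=5 / 33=0.15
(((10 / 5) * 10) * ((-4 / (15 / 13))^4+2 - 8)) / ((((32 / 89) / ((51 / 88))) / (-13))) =-68918858177 / 1188000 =-58012.51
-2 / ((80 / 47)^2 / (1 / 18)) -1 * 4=-232609 / 57600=-4.04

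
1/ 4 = 0.25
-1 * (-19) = 19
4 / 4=1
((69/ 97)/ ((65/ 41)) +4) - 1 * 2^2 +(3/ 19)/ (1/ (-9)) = -116484/ 119795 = -0.97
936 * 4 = 3744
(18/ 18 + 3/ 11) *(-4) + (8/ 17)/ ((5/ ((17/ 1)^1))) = -192/ 55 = -3.49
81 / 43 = 1.88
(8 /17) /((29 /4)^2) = 128 /14297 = 0.01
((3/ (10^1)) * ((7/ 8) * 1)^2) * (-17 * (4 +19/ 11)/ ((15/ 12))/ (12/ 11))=-52479/ 3200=-16.40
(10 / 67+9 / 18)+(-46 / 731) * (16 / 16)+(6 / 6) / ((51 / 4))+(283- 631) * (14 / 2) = -42097205 / 17286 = -2435.34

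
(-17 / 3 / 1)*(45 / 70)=-51 / 14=-3.64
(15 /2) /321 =5 /214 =0.02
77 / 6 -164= -907 / 6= -151.17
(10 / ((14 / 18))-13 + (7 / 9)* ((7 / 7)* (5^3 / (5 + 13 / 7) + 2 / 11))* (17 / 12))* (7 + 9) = 8040569 / 24948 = 322.29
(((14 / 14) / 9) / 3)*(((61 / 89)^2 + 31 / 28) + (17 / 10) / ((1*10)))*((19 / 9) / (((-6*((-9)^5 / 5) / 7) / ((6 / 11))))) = 92017703 / 12502346158170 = 0.00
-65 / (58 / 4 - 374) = 130 / 719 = 0.18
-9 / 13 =-0.69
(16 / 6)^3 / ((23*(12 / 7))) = 896 / 1863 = 0.48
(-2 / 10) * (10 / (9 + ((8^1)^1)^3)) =-2 / 521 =-0.00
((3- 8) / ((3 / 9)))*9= -135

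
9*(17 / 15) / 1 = 51 / 5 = 10.20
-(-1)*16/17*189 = 3024/17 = 177.88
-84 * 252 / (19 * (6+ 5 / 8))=-169344 / 1007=-168.17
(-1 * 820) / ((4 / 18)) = -3690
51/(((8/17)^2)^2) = 4259571/4096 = 1039.93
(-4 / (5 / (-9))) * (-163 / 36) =-163 / 5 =-32.60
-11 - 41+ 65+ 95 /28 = 459 /28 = 16.39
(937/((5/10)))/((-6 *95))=-3.29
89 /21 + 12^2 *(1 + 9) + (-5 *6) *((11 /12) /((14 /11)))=119501 /84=1422.63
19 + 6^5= 7795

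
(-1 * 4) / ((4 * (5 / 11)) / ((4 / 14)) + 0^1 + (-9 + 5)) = -22 / 13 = -1.69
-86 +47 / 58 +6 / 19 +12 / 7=-641493 / 7714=-83.16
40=40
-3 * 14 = -42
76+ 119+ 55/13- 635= -5665/13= -435.77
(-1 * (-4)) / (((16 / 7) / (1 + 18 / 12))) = 35 / 8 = 4.38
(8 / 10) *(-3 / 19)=-12 / 95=-0.13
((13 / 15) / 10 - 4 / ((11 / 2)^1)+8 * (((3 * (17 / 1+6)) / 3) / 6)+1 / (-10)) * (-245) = -1209761 / 165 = -7331.88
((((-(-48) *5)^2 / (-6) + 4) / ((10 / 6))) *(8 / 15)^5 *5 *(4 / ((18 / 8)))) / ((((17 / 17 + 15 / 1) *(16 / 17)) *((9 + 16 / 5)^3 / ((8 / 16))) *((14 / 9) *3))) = -0.01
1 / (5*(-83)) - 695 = -288426 / 415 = -695.00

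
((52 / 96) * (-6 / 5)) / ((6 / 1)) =-13 / 120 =-0.11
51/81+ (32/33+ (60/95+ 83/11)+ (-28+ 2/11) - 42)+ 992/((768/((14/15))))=-6640261/112860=-58.84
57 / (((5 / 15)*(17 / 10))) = 1710 / 17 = 100.59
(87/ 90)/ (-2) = -29/ 60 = -0.48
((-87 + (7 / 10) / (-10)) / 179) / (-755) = 8707 / 13514500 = 0.00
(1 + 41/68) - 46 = -44.40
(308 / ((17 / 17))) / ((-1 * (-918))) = 154 / 459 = 0.34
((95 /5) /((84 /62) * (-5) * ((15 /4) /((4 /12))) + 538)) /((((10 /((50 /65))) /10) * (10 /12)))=14136 /372203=0.04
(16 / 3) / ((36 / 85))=340 / 27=12.59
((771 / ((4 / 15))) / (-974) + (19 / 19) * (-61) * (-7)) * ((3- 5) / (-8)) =1652027 / 15584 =106.01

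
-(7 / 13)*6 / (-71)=42 / 923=0.05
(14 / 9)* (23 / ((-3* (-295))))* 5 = 322 / 1593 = 0.20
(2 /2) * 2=2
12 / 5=2.40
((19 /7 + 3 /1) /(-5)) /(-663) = 8 /4641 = 0.00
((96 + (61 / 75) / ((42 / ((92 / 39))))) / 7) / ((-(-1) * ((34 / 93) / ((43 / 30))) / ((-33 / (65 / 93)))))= -1340841803059 / 527913750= -2539.89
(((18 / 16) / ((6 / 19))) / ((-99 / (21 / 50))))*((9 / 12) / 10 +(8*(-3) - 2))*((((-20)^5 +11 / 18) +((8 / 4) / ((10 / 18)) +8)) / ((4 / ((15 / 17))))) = -2336535083813 / 8448000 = -276578.49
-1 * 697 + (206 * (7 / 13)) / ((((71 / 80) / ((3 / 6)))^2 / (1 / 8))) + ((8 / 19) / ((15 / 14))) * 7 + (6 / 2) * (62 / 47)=-602084948581 / 877814535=-685.89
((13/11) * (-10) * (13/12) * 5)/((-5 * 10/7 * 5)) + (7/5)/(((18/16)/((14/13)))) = 80633/25740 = 3.13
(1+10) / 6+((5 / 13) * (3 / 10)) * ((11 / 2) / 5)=1529 / 780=1.96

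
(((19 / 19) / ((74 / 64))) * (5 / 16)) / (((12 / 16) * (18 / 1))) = 0.02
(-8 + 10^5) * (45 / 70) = 449964 / 7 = 64280.57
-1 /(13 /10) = -10 /13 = -0.77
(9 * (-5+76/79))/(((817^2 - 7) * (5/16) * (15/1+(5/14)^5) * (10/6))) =-0.00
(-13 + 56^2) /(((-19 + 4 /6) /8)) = -74952 /55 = -1362.76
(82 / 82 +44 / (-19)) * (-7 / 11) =175 / 209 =0.84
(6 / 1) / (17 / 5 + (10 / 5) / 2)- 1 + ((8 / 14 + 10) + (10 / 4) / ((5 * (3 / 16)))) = 13.60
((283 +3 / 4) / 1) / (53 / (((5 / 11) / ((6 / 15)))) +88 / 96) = 5.97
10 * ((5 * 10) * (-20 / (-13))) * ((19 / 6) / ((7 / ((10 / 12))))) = 237500 / 819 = 289.99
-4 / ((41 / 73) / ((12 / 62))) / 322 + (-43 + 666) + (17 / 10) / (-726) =925532081893 / 1485621060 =622.99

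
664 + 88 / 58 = 19300 / 29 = 665.52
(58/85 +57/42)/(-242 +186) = -2427/66640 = -0.04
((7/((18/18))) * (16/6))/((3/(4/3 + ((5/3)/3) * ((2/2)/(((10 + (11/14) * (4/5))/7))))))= 79646/7533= 10.57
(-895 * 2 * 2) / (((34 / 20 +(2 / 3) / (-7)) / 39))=-29320200 / 337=-87003.56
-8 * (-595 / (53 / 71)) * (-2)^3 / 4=-675920 / 53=-12753.21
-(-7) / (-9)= -7 / 9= -0.78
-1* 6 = -6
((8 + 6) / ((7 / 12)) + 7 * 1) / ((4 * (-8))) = -31 / 32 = -0.97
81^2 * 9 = 59049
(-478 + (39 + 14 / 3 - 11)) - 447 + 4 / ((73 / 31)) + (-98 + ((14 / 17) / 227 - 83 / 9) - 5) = -2542597145 / 2535363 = -1002.85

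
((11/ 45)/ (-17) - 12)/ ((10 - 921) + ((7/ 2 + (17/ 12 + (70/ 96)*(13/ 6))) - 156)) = 294112/ 25961125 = 0.01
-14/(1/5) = -70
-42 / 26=-21 / 13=-1.62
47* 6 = 282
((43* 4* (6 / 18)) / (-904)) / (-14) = 43 / 9492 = 0.00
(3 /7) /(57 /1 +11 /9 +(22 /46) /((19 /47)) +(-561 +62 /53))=-625347 /730191490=-0.00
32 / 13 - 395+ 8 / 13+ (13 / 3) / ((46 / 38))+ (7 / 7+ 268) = -107051 / 897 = -119.34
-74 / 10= -37 / 5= -7.40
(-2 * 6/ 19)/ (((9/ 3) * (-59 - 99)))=2/ 1501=0.00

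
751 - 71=680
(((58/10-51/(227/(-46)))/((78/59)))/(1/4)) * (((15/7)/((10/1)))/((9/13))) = 1080467/71505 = 15.11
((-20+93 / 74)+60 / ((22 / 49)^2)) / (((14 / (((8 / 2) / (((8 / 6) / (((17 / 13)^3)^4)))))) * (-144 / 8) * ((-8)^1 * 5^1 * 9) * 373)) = 1454972608455849239363 / 2353032557919908565180480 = 0.00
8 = 8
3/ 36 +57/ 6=9.58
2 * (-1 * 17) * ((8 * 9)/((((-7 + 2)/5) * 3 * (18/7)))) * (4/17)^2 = 896/51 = 17.57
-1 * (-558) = 558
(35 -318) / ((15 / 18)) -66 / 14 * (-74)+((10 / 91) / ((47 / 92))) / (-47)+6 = 15330278 / 1005095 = 15.25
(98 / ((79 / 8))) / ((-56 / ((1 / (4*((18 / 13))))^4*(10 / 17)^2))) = -0.00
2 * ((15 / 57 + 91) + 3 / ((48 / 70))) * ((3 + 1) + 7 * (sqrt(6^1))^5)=14537 / 19 + 915831 * sqrt(6) / 19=118834.51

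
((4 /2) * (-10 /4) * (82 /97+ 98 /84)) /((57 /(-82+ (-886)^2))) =-765945245 /5529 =-138532.33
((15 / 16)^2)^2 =50625 / 65536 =0.77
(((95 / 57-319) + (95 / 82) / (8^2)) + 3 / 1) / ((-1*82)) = 4948579 / 1291008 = 3.83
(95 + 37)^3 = 2299968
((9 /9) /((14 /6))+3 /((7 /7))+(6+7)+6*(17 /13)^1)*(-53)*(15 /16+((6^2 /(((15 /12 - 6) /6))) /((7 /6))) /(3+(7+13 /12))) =85465390461 /25755184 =3318.38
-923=-923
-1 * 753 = -753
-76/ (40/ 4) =-38/ 5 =-7.60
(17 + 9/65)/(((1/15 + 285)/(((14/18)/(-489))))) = -3899/40773798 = -0.00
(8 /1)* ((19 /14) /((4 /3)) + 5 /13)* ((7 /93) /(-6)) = -0.14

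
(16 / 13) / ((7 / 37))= 592 / 91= 6.51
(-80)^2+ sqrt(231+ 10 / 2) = 6415.36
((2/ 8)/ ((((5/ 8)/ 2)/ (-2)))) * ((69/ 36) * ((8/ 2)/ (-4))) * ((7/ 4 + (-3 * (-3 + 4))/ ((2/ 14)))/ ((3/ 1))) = -1771/ 90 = -19.68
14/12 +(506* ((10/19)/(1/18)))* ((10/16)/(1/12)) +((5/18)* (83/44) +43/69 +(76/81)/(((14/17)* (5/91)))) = 560309722883/15574680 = 35975.68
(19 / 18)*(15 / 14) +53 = 54.13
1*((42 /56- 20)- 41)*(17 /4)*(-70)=143395 /8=17924.38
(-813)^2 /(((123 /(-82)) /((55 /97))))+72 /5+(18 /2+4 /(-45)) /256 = -279177175567 /1117440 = -249836.39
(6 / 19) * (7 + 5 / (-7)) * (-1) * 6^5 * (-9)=18475776 / 133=138915.61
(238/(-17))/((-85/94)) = 1316/85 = 15.48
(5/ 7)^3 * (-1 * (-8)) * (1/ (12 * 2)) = 125/ 1029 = 0.12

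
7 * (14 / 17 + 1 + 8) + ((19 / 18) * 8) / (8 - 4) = 10844 / 153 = 70.88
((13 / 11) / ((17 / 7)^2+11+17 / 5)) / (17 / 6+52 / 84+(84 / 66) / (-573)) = 8516690 / 504674959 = 0.02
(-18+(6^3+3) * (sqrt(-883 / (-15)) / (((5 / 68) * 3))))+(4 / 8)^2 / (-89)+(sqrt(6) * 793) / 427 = -6409 / 356+13 * sqrt(6) / 7+4964 * sqrt(13245) / 75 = 7603.77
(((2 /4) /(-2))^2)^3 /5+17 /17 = 20481 /20480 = 1.00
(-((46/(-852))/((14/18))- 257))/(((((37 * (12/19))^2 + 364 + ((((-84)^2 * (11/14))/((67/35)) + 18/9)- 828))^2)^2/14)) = 0.00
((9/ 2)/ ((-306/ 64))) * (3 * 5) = -240/ 17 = -14.12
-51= -51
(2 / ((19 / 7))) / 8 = 7 / 76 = 0.09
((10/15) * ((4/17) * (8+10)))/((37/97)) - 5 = 1511/629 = 2.40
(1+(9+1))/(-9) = -11/9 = -1.22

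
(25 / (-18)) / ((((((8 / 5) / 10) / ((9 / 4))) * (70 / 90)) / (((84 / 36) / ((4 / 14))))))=-13125 / 64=-205.08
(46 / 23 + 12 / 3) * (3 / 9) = 2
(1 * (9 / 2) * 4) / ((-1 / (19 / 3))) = -114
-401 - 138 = -539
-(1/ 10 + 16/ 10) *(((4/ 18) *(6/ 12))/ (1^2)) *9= -17/ 10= -1.70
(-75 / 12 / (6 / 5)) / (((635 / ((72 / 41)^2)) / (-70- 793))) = 4660200 / 213487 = 21.83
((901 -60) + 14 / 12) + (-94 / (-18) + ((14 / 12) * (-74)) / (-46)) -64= 162550 / 207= 785.27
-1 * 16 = -16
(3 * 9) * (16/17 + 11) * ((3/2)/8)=60.45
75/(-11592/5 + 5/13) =-4875/150671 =-0.03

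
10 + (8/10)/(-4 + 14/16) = 1218/125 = 9.74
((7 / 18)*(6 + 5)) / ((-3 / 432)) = -616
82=82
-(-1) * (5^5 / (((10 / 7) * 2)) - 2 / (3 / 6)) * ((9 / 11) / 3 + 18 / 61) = 618.77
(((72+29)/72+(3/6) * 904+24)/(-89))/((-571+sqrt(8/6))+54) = 34373 * sqrt(3)/2569169052+17770841/1712779368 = 0.01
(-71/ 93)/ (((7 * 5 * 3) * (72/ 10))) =-71/ 70308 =-0.00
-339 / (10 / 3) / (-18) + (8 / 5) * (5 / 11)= 1403 / 220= 6.38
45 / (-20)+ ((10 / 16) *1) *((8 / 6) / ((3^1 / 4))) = -41 / 36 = -1.14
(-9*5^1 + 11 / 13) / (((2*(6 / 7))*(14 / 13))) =-287 / 12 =-23.92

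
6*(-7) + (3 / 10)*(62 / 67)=-13977 / 335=-41.72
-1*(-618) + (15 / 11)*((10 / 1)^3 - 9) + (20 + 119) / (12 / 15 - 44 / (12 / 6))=2288633 / 1166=1962.81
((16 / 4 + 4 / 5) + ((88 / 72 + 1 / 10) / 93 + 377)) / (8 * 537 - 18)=0.09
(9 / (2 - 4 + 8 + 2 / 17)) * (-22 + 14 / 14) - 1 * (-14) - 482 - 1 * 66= -58749 / 104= -564.89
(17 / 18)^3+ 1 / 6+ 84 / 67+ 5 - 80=-28421617 / 390744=-72.74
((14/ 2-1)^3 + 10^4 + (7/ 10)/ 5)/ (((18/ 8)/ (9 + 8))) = 5789146/ 75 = 77188.61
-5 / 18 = -0.28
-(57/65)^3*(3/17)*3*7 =-2.50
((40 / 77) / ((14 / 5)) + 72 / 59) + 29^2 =26789349 / 31801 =842.41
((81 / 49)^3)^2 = 282429536481 / 13841287201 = 20.40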